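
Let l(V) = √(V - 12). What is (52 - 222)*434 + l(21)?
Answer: -73777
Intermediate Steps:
l(V) = √(-12 + V)
(52 - 222)*434 + l(21) = (52 - 222)*434 + √(-12 + 21) = -170*434 + √9 = -73780 + 3 = -73777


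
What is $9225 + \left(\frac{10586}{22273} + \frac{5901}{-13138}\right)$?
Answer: $\frac{2699451813545}{292622674} \approx 9225.0$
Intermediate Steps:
$9225 + \left(\frac{10586}{22273} + \frac{5901}{-13138}\right) = 9225 + \left(10586 \cdot \frac{1}{22273} + 5901 \left(- \frac{1}{13138}\right)\right) = 9225 + \left(\frac{10586}{22273} - \frac{5901}{13138}\right) = 9225 + \frac{7645895}{292622674} = \frac{2699451813545}{292622674}$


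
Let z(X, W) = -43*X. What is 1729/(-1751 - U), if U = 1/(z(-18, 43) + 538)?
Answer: -2268448/2297313 ≈ -0.98744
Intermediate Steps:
U = 1/1312 (U = 1/(-43*(-18) + 538) = 1/(774 + 538) = 1/1312 ≈ 0.00076220)
1729/(-1751 - U) = 1729/(-1751 - 1*1/1312) = 1729/(-1751 - 1/1312) = 1729/(-2297313/1312) = 1729*(-1312/2297313) = -2268448/2297313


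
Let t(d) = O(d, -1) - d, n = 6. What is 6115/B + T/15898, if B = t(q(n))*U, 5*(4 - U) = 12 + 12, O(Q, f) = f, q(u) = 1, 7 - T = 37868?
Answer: 242889231/63592 ≈ 3819.5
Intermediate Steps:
T = -37861 (T = 7 - 1*37868 = 7 - 37868 = -37861)
U = -⅘ (U = 4 - (12 + 12)/5 = 4 - ⅕*24 = 4 - 24/5 = -⅘ ≈ -0.80000)
t(d) = -1 - d
B = 8/5 (B = (-1 - 1*1)*(-⅘) = (-1 - 1)*(-⅘) = -2*(-⅘) = 8/5 ≈ 1.6000)
6115/B + T/15898 = 6115/(8/5) - 37861/15898 = 6115*(5/8) - 37861*1/15898 = 30575/8 - 37861/15898 = 242889231/63592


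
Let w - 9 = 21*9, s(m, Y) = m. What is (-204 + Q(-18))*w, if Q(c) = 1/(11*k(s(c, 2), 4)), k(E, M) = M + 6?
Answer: -201951/5 ≈ -40390.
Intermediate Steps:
w = 198 (w = 9 + 21*9 = 9 + 189 = 198)
k(E, M) = 6 + M
Q(c) = 1/110 (Q(c) = 1/(11*(6 + 4)) = (1/11)/10 = (1/11)*(⅒) = 1/110)
(-204 + Q(-18))*w = (-204 + 1/110)*198 = -22439/110*198 = -201951/5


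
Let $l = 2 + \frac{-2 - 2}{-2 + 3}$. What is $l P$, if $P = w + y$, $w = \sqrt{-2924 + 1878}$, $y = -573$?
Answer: $1146 - 2 i \sqrt{1046} \approx 1146.0 - 64.684 i$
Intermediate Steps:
$w = i \sqrt{1046}$ ($w = \sqrt{-1046} = i \sqrt{1046} \approx 32.342 i$)
$P = -573 + i \sqrt{1046}$ ($P = i \sqrt{1046} - 573 = -573 + i \sqrt{1046} \approx -573.0 + 32.342 i$)
$l = -2$ ($l = 2 - \frac{4}{1} = 2 - 4 = -2$)
$l P = - 2 \left(-573 + i \sqrt{1046}\right) = 1146 - 2 i \sqrt{1046}$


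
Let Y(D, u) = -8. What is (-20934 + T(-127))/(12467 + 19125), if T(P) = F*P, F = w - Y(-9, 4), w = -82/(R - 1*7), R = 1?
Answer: -71057/94776 ≈ -0.74974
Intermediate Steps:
w = 41/3 (w = -82/(1 - 1*7) = -82/(1 - 7) = -82/(-6) = -82*(-⅙) = 41/3 ≈ 13.667)
F = 65/3 (F = 41/3 - 1*(-8) = 41/3 + 8 = 65/3 ≈ 21.667)
T(P) = 65*P/3
(-20934 + T(-127))/(12467 + 19125) = (-20934 + (65/3)*(-127))/(12467 + 19125) = (-20934 - 8255/3)/31592 = -71057/3*1/31592 = -71057/94776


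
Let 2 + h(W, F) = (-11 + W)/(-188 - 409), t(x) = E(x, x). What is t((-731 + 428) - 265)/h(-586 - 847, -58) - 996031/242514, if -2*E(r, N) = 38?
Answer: -749961013/15157125 ≈ -49.479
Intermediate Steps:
E(r, N) = -19 (E(r, N) = -½*38 = -19)
t(x) = -19
h(W, F) = -1183/597 - W/597 (h(W, F) = -2 + (-11 + W)/(-188 - 409) = -2 + (-11 + W)/(-597) = -2 + (-11 + W)*(-1/597) = -2 + (11/597 - W/597) = -1183/597 - W/597)
t((-731 + 428) - 265)/h(-586 - 847, -58) - 996031/242514 = -19/(-1183/597 - (-586 - 847)/597) - 996031/242514 = -19/(-1183/597 - 1/597*(-1433)) - 996031*1/242514 = -19/(-1183/597 + 1433/597) - 996031/242514 = -19/250/597 - 996031/242514 = -19*597/250 - 996031/242514 = -11343/250 - 996031/242514 = -749961013/15157125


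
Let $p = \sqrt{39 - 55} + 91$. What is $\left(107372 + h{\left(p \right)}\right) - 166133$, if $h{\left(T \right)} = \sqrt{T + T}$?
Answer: $-58761 + \sqrt{182 + 8 i} \approx -58748.0 + 0.29643 i$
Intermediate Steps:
$p = 91 + 4 i$ ($p = \sqrt{-16} + 91 = 4 i + 91 = 91 + 4 i \approx 91.0 + 4.0 i$)
$h{\left(T \right)} = \sqrt{2} \sqrt{T}$ ($h{\left(T \right)} = \sqrt{2 T} = \sqrt{2} \sqrt{T}$)
$\left(107372 + h{\left(p \right)}\right) - 166133 = \left(107372 + \sqrt{2} \sqrt{91 + 4 i}\right) - 166133 = -58761 + \sqrt{2} \sqrt{91 + 4 i}$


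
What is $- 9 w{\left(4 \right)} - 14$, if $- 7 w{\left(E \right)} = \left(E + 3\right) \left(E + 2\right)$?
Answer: $40$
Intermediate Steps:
$w{\left(E \right)} = - \frac{\left(2 + E\right) \left(3 + E\right)}{7}$ ($w{\left(E \right)} = - \frac{\left(E + 3\right) \left(E + 2\right)}{7} = - \frac{\left(3 + E\right) \left(2 + E\right)}{7} = - \frac{\left(2 + E\right) \left(3 + E\right)}{7}$)
$- 9 w{\left(4 \right)} - 14 = - 9 \left(- \frac{6}{7} - \frac{20}{7} - \frac{4^{2}}{7}\right) - 14 = - 9 \left(- \frac{6}{7} - \frac{20}{7} - \frac{16}{7}\right) - 14 = \left(-9\right) \left(-6\right) - 14 = 54 - 14 = 40$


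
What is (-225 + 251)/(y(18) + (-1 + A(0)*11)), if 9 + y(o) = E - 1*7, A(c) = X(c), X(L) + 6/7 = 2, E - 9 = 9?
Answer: 182/95 ≈ 1.9158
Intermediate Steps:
E = 18 (E = 9 + 9 = 18)
X(L) = 8/7 (X(L) = -6/7 + 2 = 8/7)
A(c) = 8/7
y(o) = 2 (y(o) = -9 + (18 - 1*7) = -9 + (18 - 7) = -9 + 11 = 2)
(-225 + 251)/(y(18) + (-1 + A(0)*11)) = (-225 + 251)/(2 + (-1 + (8/7)*11)) = 26/(2 + (-1 + 88/7)) = 26/(2 + 81/7) = 26/(95/7) = 26*(7/95) = 182/95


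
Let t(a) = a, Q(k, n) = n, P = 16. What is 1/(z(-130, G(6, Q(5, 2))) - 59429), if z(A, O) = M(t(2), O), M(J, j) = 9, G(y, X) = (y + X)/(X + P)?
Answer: -1/59420 ≈ -1.6829e-5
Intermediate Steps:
G(y, X) = (X + y)/(16 + X) (G(y, X) = (y + X)/(X + 16) = (X + y)/(16 + X))
z(A, O) = 9
1/(z(-130, G(6, Q(5, 2))) - 59429) = 1/(9 - 59429) = 1/(-59420) = -1/59420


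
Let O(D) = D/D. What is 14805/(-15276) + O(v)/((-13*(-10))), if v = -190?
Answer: -318229/330980 ≈ -0.96148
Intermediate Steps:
O(D) = 1
14805/(-15276) + O(v)/((-13*(-10))) = 14805/(-15276) + 1/(-13*(-10)) = 14805*(-1/15276) + 1/130 = -4935/5092 + 1*(1/130) = -4935/5092 + 1/130 = -318229/330980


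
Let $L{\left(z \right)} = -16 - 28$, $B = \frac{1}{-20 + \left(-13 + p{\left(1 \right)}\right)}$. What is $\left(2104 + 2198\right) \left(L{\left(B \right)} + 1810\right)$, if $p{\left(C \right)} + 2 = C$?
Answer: $7597332$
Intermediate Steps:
$p{\left(C \right)} = -2 + C$
$B = - \frac{1}{34}$ ($B = \frac{1}{-20 + \left(-13 + \left(-2 + 1\right)\right)} = \frac{1}{-20 - 14} = \frac{1}{-34} = - \frac{1}{34} \approx -0.029412$)
$L{\left(z \right)} = -44$
$\left(2104 + 2198\right) \left(L{\left(B \right)} + 1810\right) = \left(2104 + 2198\right) \left(-44 + 1810\right) = 4302 \cdot 1766 = 7597332$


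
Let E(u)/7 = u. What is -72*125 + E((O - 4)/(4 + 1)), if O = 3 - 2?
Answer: -45021/5 ≈ -9004.2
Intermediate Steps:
O = 1
E(u) = 7*u
-72*125 + E((O - 4)/(4 + 1)) = -72*125 + 7*((1 - 4)/(4 + 1)) = -9000 + 7*(-3/5) = -9000 - 21/5 = -45021/5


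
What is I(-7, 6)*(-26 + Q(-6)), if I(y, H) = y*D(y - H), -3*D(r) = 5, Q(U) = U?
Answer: -1120/3 ≈ -373.33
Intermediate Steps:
D(r) = -5/3 (D(r) = -1/3*5 = -5/3)
I(y, H) = -5*y/3 (I(y, H) = y*(-5/3) = -5*y/3)
I(-7, 6)*(-26 + Q(-6)) = (-5/3*(-7))*(-26 - 6) = (35/3)*(-32) = -1120/3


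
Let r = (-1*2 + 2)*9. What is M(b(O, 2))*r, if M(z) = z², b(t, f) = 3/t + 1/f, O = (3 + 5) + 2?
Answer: 0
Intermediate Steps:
O = 10 (O = 8 + 2 = 10)
b(t, f) = 1/f + 3/t (b(t, f) = 3/t + 1/f = 1/f + 3/t)
r = 0 (r = (-2 + 2)*9 = 0*9 = 0)
M(b(O, 2))*r = (1/2 + 3/10)²*0 = (½ + 3*(⅒))²*0 = (½ + 3/10)²*0 = (⅘)²*0 = (16/25)*0 = 0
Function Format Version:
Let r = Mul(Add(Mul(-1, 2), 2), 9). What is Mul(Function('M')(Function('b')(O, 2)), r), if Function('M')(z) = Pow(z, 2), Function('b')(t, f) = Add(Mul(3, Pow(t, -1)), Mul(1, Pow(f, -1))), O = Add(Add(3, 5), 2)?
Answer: 0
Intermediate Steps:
O = 10 (O = Add(8, 2) = 10)
Function('b')(t, f) = Add(Pow(f, -1), Mul(3, Pow(t, -1))) (Function('b')(t, f) = Add(Mul(3, Pow(t, -1)), Pow(f, -1)) = Add(Pow(f, -1), Mul(3, Pow(t, -1))))
r = 0 (r = Mul(Add(-2, 2), 9) = Mul(0, 9) = 0)
Mul(Function('M')(Function('b')(O, 2)), r) = Mul(Pow(Add(Pow(2, -1), Mul(3, Pow(10, -1))), 2), 0) = Mul(Pow(Add(Rational(1, 2), Mul(3, Rational(1, 10))), 2), 0) = Mul(Pow(Add(Rational(1, 2), Rational(3, 10)), 2), 0) = Mul(Pow(Rational(4, 5), 2), 0) = Mul(Rational(16, 25), 0) = 0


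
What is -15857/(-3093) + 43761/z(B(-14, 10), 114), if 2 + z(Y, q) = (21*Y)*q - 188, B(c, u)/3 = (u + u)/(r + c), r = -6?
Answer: -18454969/22801596 ≈ -0.80937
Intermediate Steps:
B(c, u) = 6*u/(-6 + c) (B(c, u) = 3*((u + u)/(-6 + c)) = 3*((2*u)/(-6 + c)) = 3*(2*u/(-6 + c)) = 6*u/(-6 + c))
z(Y, q) = -190 + 21*Y*q (z(Y, q) = -2 + ((21*Y)*q - 188) = -2 + (21*Y*q - 188) = -2 + (-188 + 21*Y*q) = -190 + 21*Y*q)
-15857/(-3093) + 43761/z(B(-14, 10), 114) = -15857/(-3093) + 43761/(-190 + 21*(6*10/(-6 - 14))*114) = -15857*(-1/3093) + 43761/(-190 + 21*(6*10/(-20))*114) = 15857/3093 + 43761/(-190 + 21*(6*10*(-1/20))*114) = 15857/3093 + 43761/(-190 + 21*(-3)*114) = 15857/3093 + 43761/(-190 - 7182) = 15857/3093 + 43761/(-7372) = 15857/3093 + 43761*(-1/7372) = 15857/3093 - 43761/7372 = -18454969/22801596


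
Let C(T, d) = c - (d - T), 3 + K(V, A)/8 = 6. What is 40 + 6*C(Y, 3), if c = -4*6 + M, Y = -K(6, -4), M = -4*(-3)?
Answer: -194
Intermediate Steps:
M = 12
K(V, A) = 24 (K(V, A) = -24 + 8*6 = -24 + 48 = 24)
Y = -24 (Y = -1*24 = -24)
c = -12 (c = -4*6 + 12 = -24 + 12 = -12)
C(T, d) = -12 + T - d (C(T, d) = -12 - (d - T) = -12 + (T - d) = -12 + T - d)
40 + 6*C(Y, 3) = 40 + 6*(-12 - 24 - 1*3) = 40 + 6*(-12 - 24 - 3) = 40 + 6*(-39) = 40 - 234 = -194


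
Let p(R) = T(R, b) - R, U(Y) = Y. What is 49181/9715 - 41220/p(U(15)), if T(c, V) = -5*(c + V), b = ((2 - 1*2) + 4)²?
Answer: 40881307/165155 ≈ 247.53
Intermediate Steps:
b = 16 (b = ((2 - 2) + 4)² = (0 + 4)² = 4² = 16)
T(c, V) = -5*V - 5*c (T(c, V) = -5*(V + c) = -5*V - 5*c)
p(R) = -80 - 6*R (p(R) = (-5*16 - 5*R) - R = (-80 - 5*R) - R = -80 - 6*R)
49181/9715 - 41220/p(U(15)) = 49181/9715 - 41220/(-80 - 6*15) = 49181*(1/9715) - 41220/(-80 - 90) = 49181/9715 - 41220/(-170) = 49181/9715 - 41220*(-1/170) = 49181/9715 + 4122/17 = 40881307/165155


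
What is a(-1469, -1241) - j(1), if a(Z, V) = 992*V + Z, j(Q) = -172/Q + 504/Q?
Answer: -1232873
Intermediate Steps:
j(Q) = 332/Q
a(Z, V) = Z + 992*V
a(-1469, -1241) - j(1) = (-1469 + 992*(-1241)) - 332/1 = (-1469 - 1231072) - 332 = -1232541 - 1*332 = -1232541 - 332 = -1232873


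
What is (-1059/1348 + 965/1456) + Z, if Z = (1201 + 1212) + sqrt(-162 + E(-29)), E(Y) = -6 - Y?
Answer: 1183931265/490672 + I*sqrt(139) ≈ 2412.9 + 11.79*I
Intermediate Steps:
Z = 2413 + I*sqrt(139) (Z = (1201 + 1212) + sqrt(-162 + (-6 - 1*(-29))) = 2413 + sqrt(-162 + (-6 + 29)) = 2413 + sqrt(-162 + 23) = 2413 + sqrt(-139) = 2413 + I*sqrt(139) ≈ 2413.0 + 11.79*I)
(-1059/1348 + 965/1456) + Z = (-1059/1348 + 965/1456) + (2413 + I*sqrt(139)) = -60271/490672 + (2413 + I*sqrt(139)) = 1183931265/490672 + I*sqrt(139)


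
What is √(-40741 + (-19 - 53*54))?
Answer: I*√43622 ≈ 208.86*I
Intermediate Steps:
√(-40741 + (-19 - 53*54)) = √(-40741 + (-19 - 2862)) = √(-40741 - 2881) = √(-43622) = I*√43622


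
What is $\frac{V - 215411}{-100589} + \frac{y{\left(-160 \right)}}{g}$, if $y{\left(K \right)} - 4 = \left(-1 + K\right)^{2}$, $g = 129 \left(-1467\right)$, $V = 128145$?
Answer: $\frac{13906709813}{19035764127} \approx 0.73056$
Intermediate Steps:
$g = -189243$
$y{\left(K \right)} = 4 + \left(-1 + K\right)^{2}$
$\frac{V - 215411}{-100589} + \frac{y{\left(-160 \right)}}{g} = \frac{128145 - 215411}{-100589} + \frac{4 + \left(-1 - 160\right)^{2}}{-189243} = \left(128145 - 215411\right) \left(- \frac{1}{100589}\right) + \left(4 + \left(-161\right)^{2}\right) \left(- \frac{1}{189243}\right) = \left(-87266\right) \left(- \frac{1}{100589}\right) + \left(4 + 25921\right) \left(- \frac{1}{189243}\right) = \frac{87266}{100589} + 25925 \left(- \frac{1}{189243}\right) = \frac{87266}{100589} - \frac{25925}{189243} = \frac{13906709813}{19035764127}$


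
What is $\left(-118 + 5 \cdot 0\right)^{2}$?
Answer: $13924$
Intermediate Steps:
$\left(-118 + 5 \cdot 0\right)^{2} = \left(-118 + 0\right)^{2} = \left(-118\right)^{2} = 13924$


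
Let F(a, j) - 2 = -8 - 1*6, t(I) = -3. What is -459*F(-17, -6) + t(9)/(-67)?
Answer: 369039/67 ≈ 5508.0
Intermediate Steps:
F(a, j) = -12 (F(a, j) = 2 + (-8 - 1*6) = 2 + (-8 - 6) = 2 - 14 = -12)
-459*F(-17, -6) + t(9)/(-67) = -459/(1/(-12)) - 3/(-67) = -459/(-1/12) - 3*(-1/67) = -459*(-12) + 3/67 = 5508 + 3/67 = 369039/67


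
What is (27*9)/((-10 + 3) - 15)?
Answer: -243/22 ≈ -11.045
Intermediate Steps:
(27*9)/((-10 + 3) - 15) = 243/(-7 - 15) = 243/(-22) = 243*(-1/22) = -243/22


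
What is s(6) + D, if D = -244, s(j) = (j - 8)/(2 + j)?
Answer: -977/4 ≈ -244.25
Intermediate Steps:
s(j) = (-8 + j)/(2 + j)
s(6) + D = (-8 + 6)/(2 + 6) - 244 = -2/8 - 244 = (⅛)*(-2) - 244 = -¼ - 244 = -977/4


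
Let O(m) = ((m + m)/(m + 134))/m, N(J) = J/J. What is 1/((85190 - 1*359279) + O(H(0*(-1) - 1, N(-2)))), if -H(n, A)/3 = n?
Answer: -137/37550191 ≈ -3.6484e-6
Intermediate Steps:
N(J) = 1
H(n, A) = -3*n
O(m) = 2/(134 + m) (O(m) = ((2*m)/(134 + m))/m = (2*m/(134 + m))/m = 2/(134 + m))
1/((85190 - 1*359279) + O(H(0*(-1) - 1, N(-2)))) = 1/((85190 - 1*359279) + 2/(134 - 3*(0*(-1) - 1))) = 1/((85190 - 359279) + 2/(134 - 3*(0 - 1))) = 1/(-274089 + 2/(134 - 3*(-1))) = 1/(-274089 + 2/(134 + 3)) = 1/(-274089 + 2/137) = 1/(-37550191/137) = -137/37550191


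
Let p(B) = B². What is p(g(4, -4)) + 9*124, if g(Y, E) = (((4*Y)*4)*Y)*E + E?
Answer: 1057900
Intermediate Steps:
g(Y, E) = E + 16*E*Y² (g(Y, E) = ((16*Y)*Y)*E + E = (16*Y²)*E + E = 16*E*Y² + E = E + 16*E*Y²)
p(g(4, -4)) + 9*124 = (-4*(1 + 16*4²))² + 9*124 = (-4*(1 + 16*16))² + 1116 = (-4*(1 + 256))² + 1116 = (-4*257)² + 1116 = (-1028)² + 1116 = 1056784 + 1116 = 1057900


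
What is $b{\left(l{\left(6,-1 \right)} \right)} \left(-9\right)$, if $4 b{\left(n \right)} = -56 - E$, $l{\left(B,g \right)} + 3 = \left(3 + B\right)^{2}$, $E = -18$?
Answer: $\frac{171}{2} \approx 85.5$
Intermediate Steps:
$l{\left(B,g \right)} = -3 + \left(3 + B\right)^{2}$
$b{\left(n \right)} = - \frac{19}{2}$ ($b{\left(n \right)} = \frac{-56 - -18}{4} = \frac{-56 + 18}{4} = \frac{1}{4} \left(-38\right) = - \frac{19}{2}$)
$b{\left(l{\left(6,-1 \right)} \right)} \left(-9\right) = \left(- \frac{19}{2}\right) \left(-9\right) = \frac{171}{2}$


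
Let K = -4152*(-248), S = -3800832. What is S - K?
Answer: -4830528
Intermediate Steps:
K = 1029696
S - K = -3800832 - 1*1029696 = -3800832 - 1029696 = -4830528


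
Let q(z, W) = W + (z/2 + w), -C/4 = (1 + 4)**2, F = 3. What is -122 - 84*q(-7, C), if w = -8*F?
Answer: 10588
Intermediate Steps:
C = -100 (C = -4*(1 + 4)**2 = -4*5**2 = -4*25 = -100)
w = -24 (w = -8*3 = -24)
q(z, W) = -24 + W + z/2 (q(z, W) = W + (z/2 - 24) = W + (-24 + z/2) = -24 + W + z/2)
-122 - 84*q(-7, C) = -122 - 84*(-24 - 100 + (1/2)*(-7)) = -122 - 84*(-24 - 100 - 7/2) = -122 - 84*(-255/2) = -122 + 10710 = 10588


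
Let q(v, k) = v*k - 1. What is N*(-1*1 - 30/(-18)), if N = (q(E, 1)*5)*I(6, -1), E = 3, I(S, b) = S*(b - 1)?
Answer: -80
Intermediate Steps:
I(S, b) = S*(-1 + b)
q(v, k) = -1 + k*v (q(v, k) = k*v - 1 = -1 + k*v)
N = -120 (N = ((-1 + 1*3)*5)*(6*(-1 - 1)) = ((-1 + 3)*5)*(6*(-2)) = (2*5)*(-12) = 10*(-12) = -120)
N*(-1*1 - 30/(-18)) = -120*(-1*1 - 30/(-18)) = -120*(-1 - 30*(-1/18)) = -120*(-1 + 5/3) = -120*2/3 = -80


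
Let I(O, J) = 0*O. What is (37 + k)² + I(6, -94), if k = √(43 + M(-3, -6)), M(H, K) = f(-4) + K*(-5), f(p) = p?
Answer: (37 + √69)² ≈ 2052.7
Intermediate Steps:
I(O, J) = 0
M(H, K) = -4 - 5*K (M(H, K) = -4 + K*(-5) = -4 - 5*K)
k = √69 (k = √(43 + (-4 - 5*(-6))) = √(43 + (-4 + 30)) = √(43 + 26) = √69 ≈ 8.3066)
(37 + k)² + I(6, -94) = (37 + √69)² + 0 = (37 + √69)²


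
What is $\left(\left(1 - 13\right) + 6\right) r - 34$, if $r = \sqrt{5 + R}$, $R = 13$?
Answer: $-34 - 18 \sqrt{2} \approx -59.456$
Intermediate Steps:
$r = 3 \sqrt{2}$ ($r = \sqrt{5 + 13} = \sqrt{18} = 3 \sqrt{2} \approx 4.2426$)
$\left(\left(1 - 13\right) + 6\right) r - 34 = \left(\left(1 - 13\right) + 6\right) 3 \sqrt{2} - 34 = \left(-12 + 6\right) 3 \sqrt{2} - 34 = - 6 \cdot 3 \sqrt{2} - 34 = - 18 \sqrt{2} - 34 = -34 - 18 \sqrt{2}$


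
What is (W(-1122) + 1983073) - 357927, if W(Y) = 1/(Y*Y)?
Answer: 2045870297065/1258884 ≈ 1.6251e+6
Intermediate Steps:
W(Y) = Y⁻²
(W(-1122) + 1983073) - 357927 = ((-1122)⁻² + 1983073) - 357927 = (1/1258884 + 1983073) - 357927 = 2496458870533/1258884 - 357927 = 2045870297065/1258884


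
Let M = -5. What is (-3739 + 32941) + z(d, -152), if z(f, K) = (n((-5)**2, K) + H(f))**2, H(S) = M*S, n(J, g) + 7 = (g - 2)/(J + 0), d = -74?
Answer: 97835491/625 ≈ 1.5654e+5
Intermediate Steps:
n(J, g) = -7 + (-2 + g)/J (n(J, g) = -7 + (g - 2)/(J + 0) = -7 + (-2 + g)/J)
H(S) = -5*S
z(f, K) = (-177/25 - 5*f + K/25)**2 (z(f, K) = ((-2 + K - 7*(-5)**2)/((-5)**2) - 5*f)**2 = ((-2 + K - 7*25)/25 - 5*f)**2 = ((-2 + K - 175)/25 - 5*f)**2 = ((-177 + K)/25 - 5*f)**2 = ((-177/25 + K/25) - 5*f)**2 = (-177/25 - 5*f + K/25)**2)
(-3739 + 32941) + z(d, -152) = (-3739 + 32941) + (177 - 1*(-152) + 125*(-74))**2/625 = 29202 + (177 + 152 - 9250)**2/625 = 29202 + (1/625)*(-8921)**2 = 29202 + (1/625)*79584241 = 29202 + 79584241/625 = 97835491/625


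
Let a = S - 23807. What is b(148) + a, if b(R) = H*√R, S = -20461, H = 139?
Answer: -44268 + 278*√37 ≈ -42577.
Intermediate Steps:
b(R) = 139*√R
a = -44268 (a = -20461 - 23807 = -44268)
b(148) + a = 139*√148 - 44268 = 139*(2*√37) - 44268 = 278*√37 - 44268 = -44268 + 278*√37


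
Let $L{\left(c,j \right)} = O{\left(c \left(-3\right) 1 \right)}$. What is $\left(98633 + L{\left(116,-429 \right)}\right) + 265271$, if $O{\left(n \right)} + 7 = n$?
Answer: $363549$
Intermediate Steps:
$O{\left(n \right)} = -7 + n$
$L{\left(c,j \right)} = -7 - 3 c$ ($L{\left(c,j \right)} = -7 + c \left(-3\right) 1 = -7 + - 3 c 1 = -7 - 3 c$)
$\left(98633 + L{\left(116,-429 \right)}\right) + 265271 = \left(98633 - 355\right) + 265271 = 98278 + 265271 = 363549$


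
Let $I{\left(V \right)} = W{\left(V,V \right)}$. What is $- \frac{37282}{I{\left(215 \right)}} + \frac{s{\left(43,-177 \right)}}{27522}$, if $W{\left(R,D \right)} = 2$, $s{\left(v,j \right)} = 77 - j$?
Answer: $- \frac{256518674}{13761} \approx -18641.0$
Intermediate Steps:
$I{\left(V \right)} = 2$
$- \frac{37282}{I{\left(215 \right)}} + \frac{s{\left(43,-177 \right)}}{27522} = - \frac{37282}{2} + \frac{77 - -177}{27522} = \left(-37282\right) \frac{1}{2} + \left(77 + 177\right) \frac{1}{27522} = -18641 + 254 \cdot \frac{1}{27522} = -18641 + \frac{127}{13761} = - \frac{256518674}{13761}$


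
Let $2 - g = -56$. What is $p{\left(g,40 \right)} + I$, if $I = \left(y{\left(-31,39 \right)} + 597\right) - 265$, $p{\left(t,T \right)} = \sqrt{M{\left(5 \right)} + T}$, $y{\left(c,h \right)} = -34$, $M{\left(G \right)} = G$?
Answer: $298 + 3 \sqrt{5} \approx 304.71$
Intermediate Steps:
$g = 58$ ($g = 2 - -56 = 2 + 56 = 58$)
$p{\left(t,T \right)} = \sqrt{5 + T}$
$I = 298$ ($I = \left(-34 + 597\right) - 265 = 563 - 265 = 298$)
$p{\left(g,40 \right)} + I = \sqrt{5 + 40} + 298 = \sqrt{45} + 298 = 3 \sqrt{5} + 298 = 298 + 3 \sqrt{5}$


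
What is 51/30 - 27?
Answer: -253/10 ≈ -25.300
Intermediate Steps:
51/30 - 27 = 51*(1/30) - 27 = 17/10 - 27 = -253/10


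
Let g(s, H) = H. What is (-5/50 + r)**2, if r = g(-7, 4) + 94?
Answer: 958441/100 ≈ 9584.4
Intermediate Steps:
r = 98 (r = 4 + 94 = 98)
(-5/50 + r)**2 = (-5/50 + 98)**2 = ((1/50)*(-5) + 98)**2 = (-1/10 + 98)**2 = (979/10)**2 = 958441/100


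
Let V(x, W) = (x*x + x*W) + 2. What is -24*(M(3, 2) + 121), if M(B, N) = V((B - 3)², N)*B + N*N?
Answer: -3144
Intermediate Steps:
V(x, W) = 2 + x² + W*x (V(x, W) = (x² + W*x) + 2 = 2 + x² + W*x)
M(B, N) = N² + B*(2 + (-3 + B)⁴ + N*(-3 + B)²) (M(B, N) = (2 + ((B - 3)²)² + N*(B - 3)²)*B + N*N = (2 + ((-3 + B)²)² + N*(-3 + B)²)*B + N² = (2 + (-3 + B)⁴ + N*(-3 + B)²)*B + N² = B*(2 + (-3 + B)⁴ + N*(-3 + B)²) + N² = N² + B*(2 + (-3 + B)⁴ + N*(-3 + B)²))
-24*(M(3, 2) + 121) = -24*((2² + 3*(2 + (-3 + 3)⁴ + 2*(-3 + 3)²)) + 121) = -24*((4 + 3*(2 + 0⁴ + 2*0²)) + 121) = -24*((4 + 3*(2 + 0 + 2*0)) + 121) = -24*((4 + 3*(2 + 0 + 0)) + 121) = -24*((4 + 3*2) + 121) = -24*((4 + 6) + 121) = -24*(10 + 121) = -24*131 = -3144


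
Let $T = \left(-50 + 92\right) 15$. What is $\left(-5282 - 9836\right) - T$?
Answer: $-15748$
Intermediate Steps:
$T = 630$ ($T = 42 \cdot 15 = 630$)
$\left(-5282 - 9836\right) - T = \left(-5282 - 9836\right) - 630 = -15118 - 630 = -15748$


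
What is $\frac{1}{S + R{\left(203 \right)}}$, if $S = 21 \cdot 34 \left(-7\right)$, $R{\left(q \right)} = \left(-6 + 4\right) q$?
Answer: $- \frac{1}{5404} \approx -0.00018505$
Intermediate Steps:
$R{\left(q \right)} = - 2 q$
$S = -4998$ ($S = 714 \left(-7\right) = -4998$)
$\frac{1}{S + R{\left(203 \right)}} = \frac{1}{-4998 - 406} = \frac{1}{-5404} = - \frac{1}{5404}$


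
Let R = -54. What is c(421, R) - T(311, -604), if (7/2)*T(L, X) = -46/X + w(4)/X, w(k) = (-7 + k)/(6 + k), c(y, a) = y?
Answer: 8899477/21140 ≈ 420.98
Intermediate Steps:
w(k) = (-7 + k)/(6 + k)
T(L, X) = -463/(35*X) (T(L, X) = 2*(-46/X + ((-7 + 4)/(6 + 4))/X)/7 = 2*(-46/X + (-3/10)/X)/7 = 2*(-46/X + ((1/10)*(-3))/X)/7 = 2*(-46/X - 3/(10*X))/7 = 2*(-463/(10*X))/7 = -463/(35*X))
c(421, R) - T(311, -604) = 421 - (-463)/(35*(-604)) = 421 - (-463)*(-1)/(35*604) = 421 - 1*463/21140 = 421 - 463/21140 = 8899477/21140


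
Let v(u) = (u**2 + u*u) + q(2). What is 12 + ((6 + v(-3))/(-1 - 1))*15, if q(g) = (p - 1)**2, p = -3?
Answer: -288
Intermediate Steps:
q(g) = 16 (q(g) = (-3 - 1)**2 = (-4)**2 = 16)
v(u) = 16 + 2*u**2 (v(u) = (u**2 + u*u) + 16 = (u**2 + u**2) + 16 = 2*u**2 + 16 = 16 + 2*u**2)
12 + ((6 + v(-3))/(-1 - 1))*15 = 12 + ((6 + (16 + 2*(-3)**2))/(-1 - 1))*15 = 12 + ((6 + (16 + 2*9))/(-2))*15 = 12 + ((6 + (16 + 18))*(-1/2))*15 = 12 + ((6 + 34)*(-1/2))*15 = 12 + (40*(-1/2))*15 = 12 - 20*15 = 12 - 300 = -288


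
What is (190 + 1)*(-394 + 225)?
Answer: -32279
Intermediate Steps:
(190 + 1)*(-394 + 225) = 191*(-169) = -32279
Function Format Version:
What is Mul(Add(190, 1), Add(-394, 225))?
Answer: -32279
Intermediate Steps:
Mul(Add(190, 1), Add(-394, 225)) = Mul(191, -169) = -32279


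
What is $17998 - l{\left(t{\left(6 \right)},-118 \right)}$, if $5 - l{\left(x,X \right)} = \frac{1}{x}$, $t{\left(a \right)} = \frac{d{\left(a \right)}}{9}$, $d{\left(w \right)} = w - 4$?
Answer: $\frac{35995}{2} \approx 17998.0$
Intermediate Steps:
$d{\left(w \right)} = -4 + w$
$t{\left(a \right)} = - \frac{4}{9} + \frac{a}{9}$ ($t{\left(a \right)} = \frac{-4 + a}{9} = \left(-4 + a\right) \frac{1}{9} = - \frac{4}{9} + \frac{a}{9}$)
$l{\left(x,X \right)} = 5 - \frac{1}{x}$
$17998 - l{\left(t{\left(6 \right)},-118 \right)} = 17998 - \left(5 - \frac{1}{- \frac{4}{9} + \frac{1}{9} \cdot 6}\right) = 17998 - \left(5 - \frac{1}{- \frac{4}{9} + \frac{2}{3}}\right) = 17998 - \left(5 - \frac{1}{\frac{2}{9}}\right) = 17998 - \left(5 - \frac{9}{2}\right) = 17998 - \frac{1}{2} = \frac{35995}{2}$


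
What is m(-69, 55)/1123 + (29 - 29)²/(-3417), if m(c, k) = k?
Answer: 55/1123 ≈ 0.048976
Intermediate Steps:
m(-69, 55)/1123 + (29 - 29)²/(-3417) = 55/1123 + (29 - 29)²/(-3417) = 55*(1/1123) + 0²*(-1/3417) = 55/1123 + 0*(-1/3417) = 55/1123 + 0 = 55/1123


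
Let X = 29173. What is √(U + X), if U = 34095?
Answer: 2*√15817 ≈ 251.53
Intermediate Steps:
√(U + X) = √(34095 + 29173) = √63268 = 2*√15817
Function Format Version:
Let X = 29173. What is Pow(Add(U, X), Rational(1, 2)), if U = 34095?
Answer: Mul(2, Pow(15817, Rational(1, 2))) ≈ 251.53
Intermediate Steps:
Pow(Add(U, X), Rational(1, 2)) = Pow(Add(34095, 29173), Rational(1, 2)) = Pow(63268, Rational(1, 2)) = Mul(2, Pow(15817, Rational(1, 2)))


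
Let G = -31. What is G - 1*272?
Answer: -303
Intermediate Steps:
G - 1*272 = -31 - 1*272 = -31 - 272 = -303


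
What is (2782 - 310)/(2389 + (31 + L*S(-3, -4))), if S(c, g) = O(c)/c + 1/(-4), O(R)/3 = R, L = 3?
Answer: 9888/9713 ≈ 1.0180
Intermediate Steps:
O(R) = 3*R
S(c, g) = 11/4 (S(c, g) = (3*c)/c + 1/(-4) = 3 + 1*(-1/4) = 3 - 1/4 = 11/4)
(2782 - 310)/(2389 + (31 + L*S(-3, -4))) = (2782 - 310)/(2389 + (31 + 3*(11/4))) = 2472/(2389 + (31 + 33/4)) = 2472/(2389 + 157/4) = 2472/(9713/4) = 2472*(4/9713) = 9888/9713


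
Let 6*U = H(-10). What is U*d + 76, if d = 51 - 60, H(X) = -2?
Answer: 79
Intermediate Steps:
U = -1/3 (U = (1/6)*(-2) = -1/3 ≈ -0.33333)
d = -9
U*d + 76 = -1/3*(-9) + 76 = 3 + 76 = 79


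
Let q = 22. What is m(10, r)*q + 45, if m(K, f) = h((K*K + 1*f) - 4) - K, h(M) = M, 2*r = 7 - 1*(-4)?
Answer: 2058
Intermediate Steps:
r = 11/2 (r = (7 - 1*(-4))/2 = (7 + 4)/2 = (½)*11 = 11/2 ≈ 5.5000)
m(K, f) = -4 + f + K² - K (m(K, f) = ((K*K + 1*f) - 4) - K = ((K² + f) - 4) - K = ((f + K²) - 4) - K = (-4 + f + K²) - K = -4 + f + K² - K)
m(10, r)*q + 45 = (-4 + 11/2 + 10² - 1*10)*22 + 45 = (-4 + 11/2 + 100 - 10)*22 + 45 = (183/2)*22 + 45 = 2013 + 45 = 2058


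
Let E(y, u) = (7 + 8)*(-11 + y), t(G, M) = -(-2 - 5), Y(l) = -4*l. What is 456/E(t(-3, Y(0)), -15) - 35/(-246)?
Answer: -9173/1230 ≈ -7.4577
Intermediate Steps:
t(G, M) = 7 (t(G, M) = -1*(-7) = 7)
E(y, u) = -165 + 15*y (E(y, u) = 15*(-11 + y) = -165 + 15*y)
456/E(t(-3, Y(0)), -15) - 35/(-246) = 456/(-165 + 15*7) - 35/(-246) = 456/(-165 + 105) - 35*(-1/246) = 456/(-60) + 35/246 = 456*(-1/60) + 35/246 = -38/5 + 35/246 = -9173/1230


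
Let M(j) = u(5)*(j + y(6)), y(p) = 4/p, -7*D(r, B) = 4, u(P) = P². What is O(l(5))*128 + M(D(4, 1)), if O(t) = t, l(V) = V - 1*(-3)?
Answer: 21554/21 ≈ 1026.4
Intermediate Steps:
l(V) = 3 + V (l(V) = V + 3 = 3 + V)
D(r, B) = -4/7 (D(r, B) = -⅐*4 = -4/7)
M(j) = 50/3 + 25*j (M(j) = 5²*(j + 4/6) = 25*(j + 4*(⅙)) = 25*(j + ⅔) = 25*(⅔ + j) = 50/3 + 25*j)
O(l(5))*128 + M(D(4, 1)) = (3 + 5)*128 + (50/3 + 25*(-4/7)) = 8*128 + (50/3 - 100/7) = 1024 + 50/21 = 21554/21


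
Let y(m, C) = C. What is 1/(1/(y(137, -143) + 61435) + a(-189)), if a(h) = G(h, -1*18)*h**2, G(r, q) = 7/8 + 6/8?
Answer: 122584/7115587481 ≈ 1.7228e-5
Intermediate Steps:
G(r, q) = 13/8 (G(r, q) = 7*(1/8) + 6*(1/8) = 7/8 + 3/4 = 13/8)
a(h) = 13*h**2/8
1/(1/(y(137, -143) + 61435) + a(-189)) = 1/(1/(-143 + 61435) + (13/8)*(-189)**2) = 1/(1/61292 + (13/8)*35721) = 1/(1/61292 + 464373/8) = 1/(7115587481/122584) = 122584/7115587481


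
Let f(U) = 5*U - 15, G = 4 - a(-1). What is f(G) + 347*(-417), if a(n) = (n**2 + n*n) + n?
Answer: -144699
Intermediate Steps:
a(n) = n + 2*n**2 (a(n) = (n**2 + n**2) + n = 2*n**2 + n = n + 2*n**2)
G = 3 (G = 4 - (-1)*(1 + 2*(-1)) = 4 - (-1)*(1 - 2) = 4 - (-1)*(-1) = 4 - 1*1 = 4 - 1 = 3)
f(U) = -15 + 5*U
f(G) + 347*(-417) = (-15 + 5*3) + 347*(-417) = (-15 + 15) - 144699 = 0 - 144699 = -144699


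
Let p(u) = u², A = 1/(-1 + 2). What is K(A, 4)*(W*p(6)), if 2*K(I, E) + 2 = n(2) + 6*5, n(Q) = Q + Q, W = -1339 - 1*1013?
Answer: -1354752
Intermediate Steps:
W = -2352 (W = -1339 - 1013 = -2352)
n(Q) = 2*Q
A = 1 (A = 1/1 = 1)
K(I, E) = 16 (K(I, E) = -1 + (2*2 + 6*5)/2 = -1 + (4 + 30)/2 = -1 + (½)*34 = -1 + 17 = 16)
K(A, 4)*(W*p(6)) = 16*(-2352*6²) = 16*(-2352*36) = 16*(-84672) = -1354752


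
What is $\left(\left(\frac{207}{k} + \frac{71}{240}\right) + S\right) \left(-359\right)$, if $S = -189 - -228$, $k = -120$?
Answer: $- \frac{3237103}{240} \approx -13488.0$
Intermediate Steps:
$S = 39$ ($S = -189 + 228 = 39$)
$\left(\left(\frac{207}{k} + \frac{71}{240}\right) + S\right) \left(-359\right) = \left(\left(\frac{207}{-120} + \frac{71}{240}\right) + 39\right) \left(-359\right) = \left(\left(207 \left(- \frac{1}{120}\right) + 71 \cdot \frac{1}{240}\right) + 39\right) \left(-359\right) = \left(\left(- \frac{69}{40} + \frac{71}{240}\right) + 39\right) \left(-359\right) = \left(- \frac{343}{240} + 39\right) \left(-359\right) = \frac{9017}{240} \left(-359\right) = - \frac{3237103}{240}$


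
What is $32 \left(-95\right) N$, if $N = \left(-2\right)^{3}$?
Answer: $24320$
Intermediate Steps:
$N = -8$
$32 \left(-95\right) N = 32 \left(-95\right) \left(-8\right) = \left(-3040\right) \left(-8\right) = 24320$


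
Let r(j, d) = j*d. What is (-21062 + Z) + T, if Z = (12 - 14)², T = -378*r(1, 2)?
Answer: -21814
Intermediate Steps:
r(j, d) = d*j
T = -756 ≈ -756.00
Z = 4 (Z = (-2)² = 4)
(-21062 + Z) + T = (-21062 + 4) - 756 = -21058 - 756 = -21814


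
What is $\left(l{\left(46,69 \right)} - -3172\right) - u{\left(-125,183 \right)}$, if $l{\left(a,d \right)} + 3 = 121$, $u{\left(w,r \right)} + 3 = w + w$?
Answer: $3543$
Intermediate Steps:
$u{\left(w,r \right)} = -3 + 2 w$ ($u{\left(w,r \right)} = -3 + \left(w + w\right) = -3 + 2 w$)
$l{\left(a,d \right)} = 118$ ($l{\left(a,d \right)} = -3 + 121 = 118$)
$\left(l{\left(46,69 \right)} - -3172\right) - u{\left(-125,183 \right)} = \left(118 - -3172\right) - \left(-3 + 2 \left(-125\right)\right) = \left(118 + 3172\right) - \left(-3 - 250\right) = 3290 - -253 = 3290 + 253 = 3543$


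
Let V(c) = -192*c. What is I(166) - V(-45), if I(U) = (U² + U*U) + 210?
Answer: 46682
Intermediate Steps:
I(U) = 210 + 2*U² (I(U) = (U² + U²) + 210 = 2*U² + 210 = 210 + 2*U²)
I(166) - V(-45) = (210 + 2*166²) - (-192)*(-45) = (210 + 2*27556) - 1*8640 = (210 + 55112) - 8640 = 55322 - 8640 = 46682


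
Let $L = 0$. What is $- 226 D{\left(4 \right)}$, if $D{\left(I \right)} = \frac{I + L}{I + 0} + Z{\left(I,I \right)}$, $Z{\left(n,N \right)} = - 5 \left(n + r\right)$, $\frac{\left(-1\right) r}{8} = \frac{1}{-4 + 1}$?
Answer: $\frac{21922}{3} \approx 7307.3$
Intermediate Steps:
$r = \frac{8}{3}$ ($r = - \frac{8}{-4 + 1} = - \frac{8}{-3} = \left(-8\right) \left(- \frac{1}{3}\right) = \frac{8}{3} \approx 2.6667$)
$Z{\left(n,N \right)} = - \frac{40}{3} - 5 n$ ($Z{\left(n,N \right)} = - 5 \left(n + \frac{8}{3}\right) = - 5 \left(\frac{8}{3} + n\right) = - \frac{40}{3} - 5 n$)
$D{\left(I \right)} = - \frac{37}{3} - 5 I$ ($D{\left(I \right)} = \frac{I + 0}{I + 0} - \left(\frac{40}{3} + 5 I\right) = \frac{I}{I} - \left(\frac{40}{3} + 5 I\right) = 1 - \left(\frac{40}{3} + 5 I\right) = - \frac{37}{3} - 5 I$)
$- 226 D{\left(4 \right)} = - 226 \left(- \frac{37}{3} - 20\right) = \left(-226\right) \left(- \frac{97}{3}\right) = \frac{21922}{3}$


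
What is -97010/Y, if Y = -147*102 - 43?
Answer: 97010/15037 ≈ 6.4514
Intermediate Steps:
Y = -15037 (Y = -14994 - 43 = -15037)
-97010/Y = -97010/(-15037) = -97010*(-1/15037) = 97010/15037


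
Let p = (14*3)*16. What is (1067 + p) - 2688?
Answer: -949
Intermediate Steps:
p = 672 (p = 42*16 = 672)
(1067 + p) - 2688 = (1067 + 672) - 2688 = 1739 - 2688 = -949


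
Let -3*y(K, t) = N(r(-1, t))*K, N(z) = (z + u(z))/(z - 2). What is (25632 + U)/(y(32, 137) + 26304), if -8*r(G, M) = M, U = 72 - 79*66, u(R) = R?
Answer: 4702455/6032384 ≈ 0.77954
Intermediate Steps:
U = -5142 (U = 72 - 5214 = -5142)
r(G, M) = -M/8
N(z) = 2*z/(-2 + z) (N(z) = (z + z)/(z - 2) = (2*z)/(-2 + z) = 2*z/(-2 + z))
y(K, t) = K*t/(12*(-2 - t/8)) (y(K, t) = -2*(-t/8)/(-2 - t/8)*K/3 = -(-t/(4*(-2 - t/8)))*K/3 = -(-1)*K*t/(12*(-2 - t/8)) = K*t/(12*(-2 - t/8)))
(25632 + U)/(y(32, 137) + 26304) = (25632 - 5142)/(-2*32*137/(48 + 3*137) + 26304) = 20490/(-2*32*137/(48 + 411) + 26304) = 20490/(-2*32*137/459 + 26304) = 20490/(-2*32*137*1/459 + 26304) = 20490/(-8768/459 + 26304) = 20490/(12064768/459) = 20490*(459/12064768) = 4702455/6032384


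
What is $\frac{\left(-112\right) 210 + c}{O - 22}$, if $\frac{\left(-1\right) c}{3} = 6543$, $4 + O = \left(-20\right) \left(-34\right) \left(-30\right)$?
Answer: $\frac{43149}{20426} \approx 2.1125$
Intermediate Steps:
$O = -20404$ ($O = -4 + \left(-20\right) \left(-34\right) \left(-30\right) = -4 + 680 \left(-30\right) = -4 - 20400 = -20404$)
$c = -19629$ ($c = \left(-3\right) 6543 = -19629$)
$\frac{\left(-112\right) 210 + c}{O - 22} = \frac{\left(-112\right) 210 - 19629}{-20404 - 22} = \frac{-23520 - 19629}{-20426} = \left(-43149\right) \left(- \frac{1}{20426}\right) = \frac{43149}{20426}$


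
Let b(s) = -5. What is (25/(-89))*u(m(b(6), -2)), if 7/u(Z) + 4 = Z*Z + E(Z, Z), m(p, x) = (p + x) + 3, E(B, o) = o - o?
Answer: -175/1068 ≈ -0.16386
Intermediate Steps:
E(B, o) = 0
m(p, x) = 3 + p + x
u(Z) = 7/(-4 + Z²) (u(Z) = 7/(-4 + (Z*Z + 0)) = 7/(-4 + (Z² + 0)) = 7/(-4 + Z²))
(25/(-89))*u(m(b(6), -2)) = (25/(-89))*(7/(-4 + (3 - 5 - 2)²)) = (25*(-1/89))*(7/(-4 + (-4)²)) = -175/(89*(-4 + 16)) = -175/(89*12) = -25/89*7/12 = -175/1068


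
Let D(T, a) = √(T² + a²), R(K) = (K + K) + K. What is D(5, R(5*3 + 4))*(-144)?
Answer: -144*√3274 ≈ -8239.5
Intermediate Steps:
R(K) = 3*K (R(K) = 2*K + K = 3*K)
D(5, R(5*3 + 4))*(-144) = √(5² + (3*(5*3 + 4))²)*(-144) = √(25 + (3*(15 + 4))²)*(-144) = √(25 + (3*19)²)*(-144) = √(25 + 57²)*(-144) = √(25 + 3249)*(-144) = √3274*(-144) = -144*√3274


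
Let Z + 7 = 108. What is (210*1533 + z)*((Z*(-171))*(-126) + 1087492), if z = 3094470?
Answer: 11149892863200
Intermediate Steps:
Z = 101 (Z = -7 + 108 = 101)
(210*1533 + z)*((Z*(-171))*(-126) + 1087492) = (210*1533 + 3094470)*((101*(-171))*(-126) + 1087492) = (321930 + 3094470)*(-17271*(-126) + 1087492) = 3416400*(2176146 + 1087492) = 3416400*3263638 = 11149892863200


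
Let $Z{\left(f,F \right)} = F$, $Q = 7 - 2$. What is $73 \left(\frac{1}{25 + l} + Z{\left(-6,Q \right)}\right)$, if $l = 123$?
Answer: $\frac{54093}{148} \approx 365.49$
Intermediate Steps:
$Q = 5$ ($Q = 7 - 2 = 5$)
$73 \left(\frac{1}{25 + l} + Z{\left(-6,Q \right)}\right) = 73 \left(\frac{1}{25 + 123} + 5\right) = 73 \left(\frac{1}{148} + 5\right) = 73 \cdot \frac{741}{148} = \frac{54093}{148}$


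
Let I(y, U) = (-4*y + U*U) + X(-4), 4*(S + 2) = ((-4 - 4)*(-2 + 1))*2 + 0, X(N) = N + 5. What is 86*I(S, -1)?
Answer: -516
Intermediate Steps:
X(N) = 5 + N
S = 2 (S = -2 + (((-4 - 4)*(-2 + 1))*2 + 0)/4 = -2 + (-8*(-1)*2 + 0)/4 = -2 + (8*2 + 0)/4 = -2 + (16 + 0)/4 = -2 + (¼)*16 = -2 + 4 = 2)
I(y, U) = 1 + U² - 4*y (I(y, U) = (-4*y + U*U) + (5 - 4) = (-4*y + U²) + 1 = (U² - 4*y) + 1 = 1 + U² - 4*y)
86*I(S, -1) = 86*(1 + (-1)² - 4*2) = 86*(1 + 1 - 8) = 86*(-6) = -516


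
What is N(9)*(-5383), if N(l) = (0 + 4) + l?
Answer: -69979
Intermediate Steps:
N(l) = 4 + l
N(9)*(-5383) = (4 + 9)*(-5383) = 13*(-5383) = -69979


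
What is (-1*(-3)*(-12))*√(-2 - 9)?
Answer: -36*I*√11 ≈ -119.4*I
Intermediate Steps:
(-1*(-3)*(-12))*√(-2 - 9) = (3*(-12))*√(-11) = -36*I*√11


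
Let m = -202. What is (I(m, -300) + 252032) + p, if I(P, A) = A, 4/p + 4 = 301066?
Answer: 37893469694/150531 ≈ 2.5173e+5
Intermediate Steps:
p = 2/150531 (p = 4/(-4 + 301066) = 4/301062 = 4*(1/301062) = 2/150531 ≈ 1.3286e-5)
(I(m, -300) + 252032) + p = (-300 + 252032) + 2/150531 = 251732 + 2/150531 = 37893469694/150531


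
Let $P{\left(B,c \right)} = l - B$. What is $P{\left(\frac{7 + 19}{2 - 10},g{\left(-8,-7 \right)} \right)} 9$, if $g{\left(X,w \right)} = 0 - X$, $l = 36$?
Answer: $\frac{1413}{4} \approx 353.25$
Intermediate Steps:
$g{\left(X,w \right)} = - X$
$P{\left(B,c \right)} = 36 - B$
$P{\left(\frac{7 + 19}{2 - 10},g{\left(-8,-7 \right)} \right)} 9 = \left(36 - \frac{7 + 19}{2 - 10}\right) 9 = \left(36 - \frac{26}{-8}\right) 9 = \left(36 - 26 \left(- \frac{1}{8}\right)\right) 9 = \left(36 - - \frac{13}{4}\right) 9 = \left(36 + \frac{13}{4}\right) 9 = \frac{157}{4} \cdot 9 = \frac{1413}{4}$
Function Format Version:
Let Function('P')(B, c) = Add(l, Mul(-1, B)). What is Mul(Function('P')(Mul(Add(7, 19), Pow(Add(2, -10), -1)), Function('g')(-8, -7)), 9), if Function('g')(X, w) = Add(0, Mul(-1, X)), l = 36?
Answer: Rational(1413, 4) ≈ 353.25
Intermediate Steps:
Function('g')(X, w) = Mul(-1, X)
Function('P')(B, c) = Add(36, Mul(-1, B))
Mul(Function('P')(Mul(Add(7, 19), Pow(Add(2, -10), -1)), Function('g')(-8, -7)), 9) = Mul(Add(36, Mul(-1, Mul(Add(7, 19), Pow(Add(2, -10), -1)))), 9) = Mul(Add(36, Mul(-1, Mul(26, Pow(-8, -1)))), 9) = Mul(Add(36, Mul(-1, Mul(26, Rational(-1, 8)))), 9) = Mul(Add(36, Mul(-1, Rational(-13, 4))), 9) = Mul(Add(36, Rational(13, 4)), 9) = Mul(Rational(157, 4), 9) = Rational(1413, 4)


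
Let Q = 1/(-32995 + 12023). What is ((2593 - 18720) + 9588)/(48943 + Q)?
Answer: -137135908/1026432595 ≈ -0.13360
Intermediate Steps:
Q = -1/20972 (Q = 1/(-20972) = -1/20972 ≈ -4.7683e-5)
((2593 - 18720) + 9588)/(48943 + Q) = ((2593 - 18720) + 9588)/(48943 - 1/20972) = (-16127 + 9588)/(1026432595/20972) = -6539*20972/1026432595 = -137135908/1026432595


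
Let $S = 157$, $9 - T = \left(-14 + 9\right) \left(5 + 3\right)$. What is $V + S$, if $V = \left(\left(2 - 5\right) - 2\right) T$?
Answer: $-88$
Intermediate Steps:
$T = 49$ ($T = 9 - \left(-14 + 9\right) \left(5 + 3\right) = 9 - \left(-5\right) 8 = 9 - -40 = 9 + 40 = 49$)
$V = -245$ ($V = \left(\left(2 - 5\right) - 2\right) 49 = \left(-3 - 2\right) 49 = \left(-5\right) 49 = -245$)
$V + S = -245 + 157 = -88$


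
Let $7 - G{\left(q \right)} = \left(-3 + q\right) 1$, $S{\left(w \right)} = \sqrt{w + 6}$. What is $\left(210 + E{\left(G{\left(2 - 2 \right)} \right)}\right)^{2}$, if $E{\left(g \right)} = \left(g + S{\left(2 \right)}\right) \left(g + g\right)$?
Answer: $171300 + 32800 \sqrt{2} \approx 2.1769 \cdot 10^{5}$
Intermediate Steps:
$S{\left(w \right)} = \sqrt{6 + w}$
$G{\left(q \right)} = 10 - q$ ($G{\left(q \right)} = 7 - \left(-3 + q\right) 1 = 7 - \left(-3 + q\right) = 10 - q$)
$E{\left(g \right)} = 2 g \left(g + 2 \sqrt{2}\right)$ ($E{\left(g \right)} = \left(g + \sqrt{6 + 2}\right) \left(g + g\right) = \left(g + \sqrt{8}\right) 2 g = \left(g + 2 \sqrt{2}\right) 2 g = 2 g \left(g + 2 \sqrt{2}\right)$)
$\left(210 + E{\left(G{\left(2 - 2 \right)} \right)}\right)^{2} = \left(210 + 2 \left(10 - \left(2 - 2\right)\right) \left(\left(10 - \left(2 - 2\right)\right) + 2 \sqrt{2}\right)\right)^{2} = \left(210 + 2 \left(10 - 0\right) \left(\left(10 - 0\right) + 2 \sqrt{2}\right)\right)^{2} = \left(210 + 2 \left(10 + 0\right) \left(\left(10 + 0\right) + 2 \sqrt{2}\right)\right)^{2} = \left(210 + 2 \cdot 10 \left(10 + 2 \sqrt{2}\right)\right)^{2} = \left(210 + \left(200 + 40 \sqrt{2}\right)\right)^{2} = \left(410 + 40 \sqrt{2}\right)^{2}$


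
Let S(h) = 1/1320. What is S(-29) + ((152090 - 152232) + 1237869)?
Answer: 1633799641/1320 ≈ 1.2377e+6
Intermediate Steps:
S(h) = 1/1320
S(-29) + ((152090 - 152232) + 1237869) = 1/1320 + ((152090 - 152232) + 1237869) = 1/1320 + (-142 + 1237869) = 1/1320 + 1237727 = 1633799641/1320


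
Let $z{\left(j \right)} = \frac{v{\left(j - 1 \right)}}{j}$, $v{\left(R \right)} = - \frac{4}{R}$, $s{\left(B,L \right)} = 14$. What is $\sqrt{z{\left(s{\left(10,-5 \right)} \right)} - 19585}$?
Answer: $\frac{i \sqrt{162183567}}{91} \approx 139.95 i$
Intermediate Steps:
$z{\left(j \right)} = - \frac{4}{j \left(-1 + j\right)}$ ($z{\left(j \right)} = \frac{\left(-4\right) \frac{1}{j - 1}}{j} = \frac{\left(-4\right) \frac{1}{-1 + j}}{j} = - \frac{4}{j \left(-1 + j\right)}$)
$\sqrt{z{\left(s{\left(10,-5 \right)} \right)} - 19585} = \sqrt{- \frac{4}{14 \left(-1 + 14\right)} - 19585} = \sqrt{\left(-4\right) \frac{1}{14} \cdot \frac{1}{13} - 19585} = \sqrt{- \frac{2}{91} - 19585} = \sqrt{- \frac{1782237}{91}} = \frac{i \sqrt{162183567}}{91}$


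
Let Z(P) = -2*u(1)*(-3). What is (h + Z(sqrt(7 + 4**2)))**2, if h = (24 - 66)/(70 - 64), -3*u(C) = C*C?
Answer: 81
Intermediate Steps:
u(C) = -C**2/3 (u(C) = -C*C/3 = -C**2/3)
h = -7 (h = -42/6 = -42*1/6 = -7)
Z(P) = -2 (Z(P) = -(-2)*1**2/3*(-3) = -(-2)/3*(-3) = -2*(-1/3)*(-3) = (2/3)*(-3) = -2)
(h + Z(sqrt(7 + 4**2)))**2 = (-7 - 2)**2 = (-9)**2 = 81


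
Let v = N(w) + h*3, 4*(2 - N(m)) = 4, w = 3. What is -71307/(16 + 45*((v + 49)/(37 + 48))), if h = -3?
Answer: -1212219/641 ≈ -1891.1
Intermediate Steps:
N(m) = 1 (N(m) = 2 - 1/4*4 = 2 - 1 = 1)
v = -8 (v = 1 - 3*3 = 1 - 9 = -8)
-71307/(16 + 45*((v + 49)/(37 + 48))) = -71307/(16 + 45*((-8 + 49)/(37 + 48))) = -71307/(16 + 45*(41/85)) = -71307/(16 + 369/17) = -71307/641/17 = -71307*17/641 = -1212219/641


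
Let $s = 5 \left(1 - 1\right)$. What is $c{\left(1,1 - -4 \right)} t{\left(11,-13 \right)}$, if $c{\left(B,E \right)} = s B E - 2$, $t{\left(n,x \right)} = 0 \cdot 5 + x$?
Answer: $26$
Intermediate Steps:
$t{\left(n,x \right)} = x$ ($t{\left(n,x \right)} = 0 + x = x$)
$s = 0$ ($s = 5 \cdot 0 = 0$)
$c{\left(B,E \right)} = -2$ ($c{\left(B,E \right)} = 0 B E - 2 = 0 E - 2 = 0 - 2 = -2$)
$c{\left(1,1 - -4 \right)} t{\left(11,-13 \right)} = \left(-2\right) \left(-13\right) = 26$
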